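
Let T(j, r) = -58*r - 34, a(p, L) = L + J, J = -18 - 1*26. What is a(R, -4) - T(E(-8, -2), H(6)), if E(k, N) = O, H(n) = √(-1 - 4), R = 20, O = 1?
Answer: -14 + 58*I*√5 ≈ -14.0 + 129.69*I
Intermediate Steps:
H(n) = I*√5 (H(n) = √(-5) = I*√5)
J = -44 (J = -18 - 26 = -44)
E(k, N) = 1
a(p, L) = -44 + L (a(p, L) = L - 44 = -44 + L)
T(j, r) = -34 - 58*r
a(R, -4) - T(E(-8, -2), H(6)) = (-44 - 4) - (-34 - 58*I*√5) = -48 - (-34 - 58*I*√5) = -48 + (34 + 58*I*√5) = -14 + 58*I*√5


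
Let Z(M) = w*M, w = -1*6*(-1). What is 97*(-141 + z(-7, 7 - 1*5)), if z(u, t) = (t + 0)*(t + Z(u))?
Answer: -21437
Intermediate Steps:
w = 6 (w = -6*(-1) = 6)
Z(M) = 6*M
z(u, t) = t*(t + 6*u) (z(u, t) = (t + 0)*(t + 6*u) = t*(t + 6*u))
97*(-141 + z(-7, 7 - 1*5)) = 97*(-141 + (7 - 1*5)*((7 - 1*5) + 6*(-7))) = 97*(-141 + (7 - 5)*((7 - 5) - 42)) = 97*(-141 + 2*(2 - 42)) = 97*(-141 + 2*(-40)) = 97*(-141 - 80) = 97*(-221) = -21437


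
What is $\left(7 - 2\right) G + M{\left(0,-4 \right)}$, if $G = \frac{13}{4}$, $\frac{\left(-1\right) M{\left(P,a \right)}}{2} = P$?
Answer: $\frac{65}{4} \approx 16.25$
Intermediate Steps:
$M{\left(P,a \right)} = - 2 P$
$G = \frac{13}{4}$ ($G = 13 \cdot \frac{1}{4} = \frac{13}{4} \approx 3.25$)
$\left(7 - 2\right) G + M{\left(0,-4 \right)} = \left(7 - 2\right) \frac{13}{4} - 0 = 5 \cdot \frac{13}{4} + 0 = \frac{65}{4} + 0 = \frac{65}{4}$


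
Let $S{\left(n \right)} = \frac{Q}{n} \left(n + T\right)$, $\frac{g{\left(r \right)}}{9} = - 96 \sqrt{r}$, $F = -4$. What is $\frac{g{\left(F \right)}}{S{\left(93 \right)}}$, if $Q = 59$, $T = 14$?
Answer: $- \frac{160704 i}{6313} \approx - 25.456 i$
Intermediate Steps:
$g{\left(r \right)} = - 864 \sqrt{r}$ ($g{\left(r \right)} = 9 \left(- 96 \sqrt{r}\right) = - 864 \sqrt{r}$)
$S{\left(n \right)} = \frac{59 \left(14 + n\right)}{n}$ ($S{\left(n \right)} = \frac{59}{n} \left(n + 14\right) = \frac{59}{n} \left(14 + n\right) = \frac{59 \left(14 + n\right)}{n}$)
$\frac{g{\left(F \right)}}{S{\left(93 \right)}} = \frac{\left(-864\right) \sqrt{-4}}{59 + \frac{826}{93}} = \frac{\left(-864\right) 2 i}{59 + 826 \cdot \frac{1}{93}} = \frac{\left(-1728\right) i}{59 + \frac{826}{93}} = \frac{\left(-1728\right) i}{\frac{6313}{93}} = - 1728 i \frac{93}{6313} = - \frac{160704 i}{6313}$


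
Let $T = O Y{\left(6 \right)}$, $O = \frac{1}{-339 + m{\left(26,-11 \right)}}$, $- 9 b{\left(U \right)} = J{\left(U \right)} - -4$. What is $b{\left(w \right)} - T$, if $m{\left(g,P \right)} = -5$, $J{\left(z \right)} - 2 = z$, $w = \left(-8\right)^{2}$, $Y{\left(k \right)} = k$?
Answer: $- \frac{12013}{1548} \approx -7.7603$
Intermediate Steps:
$w = 64$
$J{\left(z \right)} = 2 + z$
$b{\left(U \right)} = - \frac{2}{3} - \frac{U}{9}$ ($b{\left(U \right)} = - \frac{\left(2 + U\right) - -4}{9} = - \frac{\left(2 + U\right) + 4}{9} = - \frac{6 + U}{9} = - \frac{2}{3} - \frac{U}{9}$)
$O = - \frac{1}{344}$ ($O = \frac{1}{-339 - 5} = \frac{1}{-344} = - \frac{1}{344} \approx -0.002907$)
$T = - \frac{3}{172}$ ($T = \left(- \frac{1}{344}\right) 6 = - \frac{3}{172} \approx -0.017442$)
$b{\left(w \right)} - T = \left(- \frac{2}{3} - \frac{64}{9}\right) - - \frac{3}{172} = \left(- \frac{2}{3} - \frac{64}{9}\right) + \frac{3}{172} = - \frac{70}{9} + \frac{3}{172} = - \frac{12013}{1548}$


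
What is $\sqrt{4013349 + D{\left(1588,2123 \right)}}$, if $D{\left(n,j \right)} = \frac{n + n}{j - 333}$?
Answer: $\frac{\sqrt{3214794303985}}{895} \approx 2003.3$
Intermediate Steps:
$D{\left(n,j \right)} = \frac{2 n}{-333 + j}$
$\sqrt{4013349 + D{\left(1588,2123 \right)}} = \sqrt{4013349 + 2 \cdot 1588 \frac{1}{-333 + 2123}} = \sqrt{4013349 + 2 \cdot 1588 \cdot \frac{1}{1790}} = \sqrt{4013349 + \frac{1588}{895}} = \sqrt{\frac{3591948943}{895}} = \frac{\sqrt{3214794303985}}{895}$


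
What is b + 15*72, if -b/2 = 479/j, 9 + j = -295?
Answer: 164639/152 ≈ 1083.2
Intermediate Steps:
j = -304 (j = -9 - 295 = -304)
b = 479/152 (b = -958/(-304) = -958*(-1)/304 = -2*(-479/304) = 479/152 ≈ 3.1513)
b + 15*72 = 479/152 + 15*72 = 479/152 + 1080 = 164639/152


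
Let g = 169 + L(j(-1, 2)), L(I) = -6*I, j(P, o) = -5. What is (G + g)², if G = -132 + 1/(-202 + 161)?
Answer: 7540516/1681 ≈ 4485.7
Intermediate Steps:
g = 199 (g = 169 - 6*(-5) = 169 + 30 = 199)
G = -5413/41 (G = -132 + 1/(-41) = -132 - 1/41 = -5413/41 ≈ -132.02)
(G + g)² = (-5413/41 + 199)² = (2746/41)² = 7540516/1681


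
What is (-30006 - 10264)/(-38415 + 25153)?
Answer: 20135/6631 ≈ 3.0365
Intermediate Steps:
(-30006 - 10264)/(-38415 + 25153) = -40270/(-13262) = -40270*(-1/13262) = 20135/6631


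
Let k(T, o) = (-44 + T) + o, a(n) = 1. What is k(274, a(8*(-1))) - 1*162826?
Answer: -162595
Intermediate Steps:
k(T, o) = -44 + T + o
k(274, a(8*(-1))) - 1*162826 = (-44 + 274 + 1) - 1*162826 = 231 - 162826 = -162595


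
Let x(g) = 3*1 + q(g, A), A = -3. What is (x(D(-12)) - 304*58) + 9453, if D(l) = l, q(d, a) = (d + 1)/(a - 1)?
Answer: -32693/4 ≈ -8173.3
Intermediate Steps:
q(d, a) = (1 + d)/(-1 + a)
x(g) = 11/4 - g/4 (x(g) = 3*1 + (1 + g)/(-1 - 3) = 3 + (1 + g)/(-4) = 3 - (1 + g)/4 = 3 + (-1/4 - g/4) = 11/4 - g/4)
(x(D(-12)) - 304*58) + 9453 = ((11/4 - 1/4*(-12)) - 304*58) + 9453 = ((11/4 + 3) - 17632) + 9453 = (23/4 - 17632) + 9453 = -70505/4 + 9453 = -32693/4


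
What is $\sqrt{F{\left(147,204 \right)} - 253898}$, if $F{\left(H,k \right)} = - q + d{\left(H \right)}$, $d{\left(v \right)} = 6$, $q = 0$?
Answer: $2 i \sqrt{63473} \approx 503.88 i$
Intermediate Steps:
$F{\left(H,k \right)} = 6$ ($F{\left(H,k \right)} = \left(-1\right) 0 + 6 = 0 + 6 = 6$)
$\sqrt{F{\left(147,204 \right)} - 253898} = \sqrt{6 - 253898} = \sqrt{-253892} = 2 i \sqrt{63473}$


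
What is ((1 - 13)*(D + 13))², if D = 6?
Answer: 51984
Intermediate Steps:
((1 - 13)*(D + 13))² = ((1 - 13)*(6 + 13))² = (-12*19)² = (-228)² = 51984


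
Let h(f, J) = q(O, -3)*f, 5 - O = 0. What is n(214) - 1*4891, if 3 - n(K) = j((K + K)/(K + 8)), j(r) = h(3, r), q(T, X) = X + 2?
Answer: -4885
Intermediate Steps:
O = 5 (O = 5 - 1*0 = 5 + 0 = 5)
q(T, X) = 2 + X
h(f, J) = -f (h(f, J) = (2 - 3)*f = -f)
j(r) = -3 (j(r) = -1*3 = -3)
n(K) = 6 (n(K) = 3 - 1*(-3) = 3 + 3 = 6)
n(214) - 1*4891 = 6 - 1*4891 = 6 - 4891 = -4885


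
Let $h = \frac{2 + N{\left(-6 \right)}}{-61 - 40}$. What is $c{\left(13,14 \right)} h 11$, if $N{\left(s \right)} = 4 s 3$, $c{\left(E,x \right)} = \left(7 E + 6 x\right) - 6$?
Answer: $\frac{130130}{101} \approx 1288.4$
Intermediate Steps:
$c{\left(E,x \right)} = -6 + 6 x + 7 E$ ($c{\left(E,x \right)} = \left(6 x + 7 E\right) - 6 = -6 + 6 x + 7 E$)
$N{\left(s \right)} = 12 s$
$h = \frac{70}{101}$ ($h = \frac{2 + 12 \left(-6\right)}{-61 - 40} = \frac{2 - 72}{-101} = \left(-70\right) \left(- \frac{1}{101}\right) = \frac{70}{101} \approx 0.69307$)
$c{\left(13,14 \right)} h 11 = \left(-6 + 6 \cdot 14 + 7 \cdot 13\right) \frac{70}{101} \cdot 11 = \left(-6 + 84 + 91\right) \frac{70}{101} \cdot 11 = 169 \cdot \frac{70}{101} \cdot 11 = \frac{11830}{101} \cdot 11 = \frac{130130}{101}$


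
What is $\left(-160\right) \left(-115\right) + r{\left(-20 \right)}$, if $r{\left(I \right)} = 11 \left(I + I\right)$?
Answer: $17960$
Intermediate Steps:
$r{\left(I \right)} = 22 I$ ($r{\left(I \right)} = 11 \cdot 2 I = 22 I$)
$\left(-160\right) \left(-115\right) + r{\left(-20 \right)} = \left(-160\right) \left(-115\right) + 22 \left(-20\right) = 18400 - 440 = 17960$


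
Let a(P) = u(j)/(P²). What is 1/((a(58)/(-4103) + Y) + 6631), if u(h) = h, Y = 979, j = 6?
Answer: 6901246/52518482057 ≈ 0.00013141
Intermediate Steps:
a(P) = 6/P² (a(P) = 6/(P²) = 6/P²)
1/((a(58)/(-4103) + Y) + 6631) = 1/(((6/58²)/(-4103) + 979) + 6631) = 1/(((6*(1/3364))*(-1/4103) + 979) + 6631) = 1/(((3/1682)*(-1/4103) + 979) + 6631) = 1/((-3/6901246 + 979) + 6631) = 1/(6756319831/6901246 + 6631) = 1/(52518482057/6901246) = 6901246/52518482057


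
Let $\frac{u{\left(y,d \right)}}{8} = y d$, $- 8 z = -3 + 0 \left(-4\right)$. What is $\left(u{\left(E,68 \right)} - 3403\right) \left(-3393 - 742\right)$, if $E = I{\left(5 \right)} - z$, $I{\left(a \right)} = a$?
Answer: $3667745$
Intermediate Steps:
$z = \frac{3}{8}$ ($z = - \frac{-3 + 0 \left(-4\right)}{8} = - \frac{-3 + 0}{8} = \left(- \frac{1}{8}\right) \left(-3\right) = \frac{3}{8} \approx 0.375$)
$E = \frac{37}{8}$ ($E = 5 - \frac{3}{8} = \frac{37}{8} \approx 4.625$)
$u{\left(y,d \right)} = 8 d y$ ($u{\left(y,d \right)} = 8 y d = 8 d y$)
$\left(u{\left(E,68 \right)} - 3403\right) \left(-3393 - 742\right) = \left(8 \cdot 68 \cdot \frac{37}{8} - 3403\right) \left(-3393 - 742\right) = \left(2516 - 3403\right) \left(-3393 + \left(-1992 + 1250\right)\right) = - 887 \left(-3393 - 742\right) = \left(-887\right) \left(-4135\right) = 3667745$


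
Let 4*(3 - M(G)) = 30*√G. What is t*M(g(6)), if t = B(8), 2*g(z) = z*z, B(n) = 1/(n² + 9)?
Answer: 3/73 - 45*√2/146 ≈ -0.39479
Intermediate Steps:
B(n) = 1/(9 + n²)
g(z) = z²/2 (g(z) = (z*z)/2 = z²/2)
t = 1/73 (t = 1/(9 + 8²) = 1/(9 + 64) = 1/73 ≈ 0.013699)
M(G) = 3 - 15*√G/2
t*M(g(6)) = (3 - 15*3*√2/2)/73 = (3 - 45*√2/2)/73 = 3/73 - 45*√2/146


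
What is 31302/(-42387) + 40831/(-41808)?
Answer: -1013125871/590705232 ≈ -1.7151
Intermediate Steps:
31302/(-42387) + 40831/(-41808) = 31302*(-1/42387) + 40831*(-1/41808) = -10434/14129 - 40831/41808 = -1013125871/590705232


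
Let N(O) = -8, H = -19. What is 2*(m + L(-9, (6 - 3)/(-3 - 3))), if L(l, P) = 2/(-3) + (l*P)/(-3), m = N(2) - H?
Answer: 53/3 ≈ 17.667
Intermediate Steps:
m = 11 (m = -8 - 1*(-19) = -8 + 19 = 11)
L(l, P) = -⅔ - P*l/3 (L(l, P) = 2*(-⅓) + (P*l)*(-⅓) = -⅔ - P*l/3)
2*(m + L(-9, (6 - 3)/(-3 - 3))) = 2*(11 + (-⅔ - ⅓*(6 - 3)/(-3 - 3)*(-9))) = 2*(11 + (-⅔ - ⅓*3/(-6)*(-9))) = 2*(11 + (-⅔ - ⅓*3*(-⅙)*(-9))) = 2*(11 + (-⅔ - ⅓*(-½)*(-9))) = 2*(11 + (-⅔ - 3/2)) = 2*(11 - 13/6) = 2*(53/6) = 53/3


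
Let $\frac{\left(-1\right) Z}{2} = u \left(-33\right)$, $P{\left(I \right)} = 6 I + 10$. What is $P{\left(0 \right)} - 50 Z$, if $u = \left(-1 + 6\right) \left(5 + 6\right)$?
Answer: $-181490$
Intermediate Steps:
$P{\left(I \right)} = 10 + 6 I$
$u = 55$ ($u = 5 \cdot 11 = 55$)
$Z = 3630$ ($Z = - 2 \cdot 55 \left(-33\right) = \left(-2\right) \left(-1815\right) = 3630$)
$P{\left(0 \right)} - 50 Z = \left(10 + 6 \cdot 0\right) - 181500 = \left(10 + 0\right) - 181500 = 10 - 181500 = -181490$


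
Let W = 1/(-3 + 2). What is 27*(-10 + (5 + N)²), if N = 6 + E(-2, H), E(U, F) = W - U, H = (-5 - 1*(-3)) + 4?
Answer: 3618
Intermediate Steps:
W = -1 (W = 1/(-1) = -1)
H = 2 (H = (-5 + 3) + 4 = -2 + 4 = 2)
E(U, F) = -1 - U
N = 7 (N = 6 + (-1 - 1*(-2)) = 6 + (-1 + 2) = 6 + 1 = 7)
27*(-10 + (5 + N)²) = 27*(-10 + (5 + 7)²) = 27*(-10 + 12²) = 27*(-10 + 144) = 27*134 = 3618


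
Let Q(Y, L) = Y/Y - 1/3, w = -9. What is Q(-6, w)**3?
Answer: 8/27 ≈ 0.29630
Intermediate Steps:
Q(Y, L) = 2/3 (Q(Y, L) = 1 - 1*1/3 = 1 - 1/3 = 2/3)
Q(-6, w)**3 = (2/3)**3 = 8/27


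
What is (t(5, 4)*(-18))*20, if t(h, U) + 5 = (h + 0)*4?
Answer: -5400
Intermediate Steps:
t(h, U) = -5 + 4*h (t(h, U) = -5 + (h + 0)*4 = -5 + h*4 = -5 + 4*h)
(t(5, 4)*(-18))*20 = ((-5 + 4*5)*(-18))*20 = ((-5 + 20)*(-18))*20 = (15*(-18))*20 = -270*20 = -5400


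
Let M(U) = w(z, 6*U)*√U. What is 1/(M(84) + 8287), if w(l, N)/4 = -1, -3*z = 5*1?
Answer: 8287/68673025 + 8*√21/68673025 ≈ 0.00012121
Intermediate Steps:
z = -5/3 ≈ -1.6667
w(l, N) = -4 (w(l, N) = 4*(-1) = -4)
M(U) = -4*√U
1/(M(84) + 8287) = 1/(-8*√21 + 8287) = 1/(8287 - 8*√21)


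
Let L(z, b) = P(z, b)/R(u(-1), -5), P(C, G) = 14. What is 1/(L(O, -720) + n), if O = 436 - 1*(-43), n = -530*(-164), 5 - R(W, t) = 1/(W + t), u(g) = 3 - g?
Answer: 3/260767 ≈ 1.1505e-5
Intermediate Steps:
R(W, t) = 5 - 1/(W + t)
n = 86920
O = 479 (O = 436 + 43 = 479)
L(z, b) = 7/3 (L(z, b) = 14/(((-1 + 5*(3 - 1*(-1)) + 5*(-5))/((3 - 1*(-1)) - 5))) = 14/(((-1 + 5*(3 + 1) - 25)/((3 + 1) - 5))) = 14/(((-1 + 5*4 - 25)/(4 - 5))) = 14/(((-1 + 20 - 25)/(-1))) = 14/((-1*(-6))) = 14/6 = 14*(1/6) = 7/3)
1/(L(O, -720) + n) = 1/(7/3 + 86920) = 1/(260767/3) = 3/260767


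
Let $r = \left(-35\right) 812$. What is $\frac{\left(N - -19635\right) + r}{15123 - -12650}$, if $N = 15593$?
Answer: $\frac{6808}{27773} \approx 0.24513$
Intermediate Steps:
$r = -28420$
$\frac{\left(N - -19635\right) + r}{15123 - -12650} = \frac{\left(15593 - -19635\right) - 28420}{15123 - -12650} = \frac{\left(15593 + 19635\right) - 28420}{15123 + 12650} = \frac{35228 - 28420}{27773} = 6808 \cdot \frac{1}{27773} = \frac{6808}{27773}$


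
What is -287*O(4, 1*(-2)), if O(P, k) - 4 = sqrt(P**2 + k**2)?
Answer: -1148 - 574*sqrt(5) ≈ -2431.5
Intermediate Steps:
O(P, k) = 4 + sqrt(P**2 + k**2)
-287*O(4, 1*(-2)) = -287*(4 + sqrt(4**2 + (1*(-2))**2)) = -287*(4 + sqrt(16 + (-2)**2)) = -287*(4 + sqrt(16 + 4)) = -287*(4 + sqrt(20)) = -287*(4 + 2*sqrt(5)) = -1148 - 574*sqrt(5)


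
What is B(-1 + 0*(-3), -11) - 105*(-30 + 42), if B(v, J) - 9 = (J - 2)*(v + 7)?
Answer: -1329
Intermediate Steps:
B(v, J) = 9 + (-2 + J)*(7 + v) (B(v, J) = 9 + (J - 2)*(v + 7) = 9 + (-2 + J)*(7 + v))
B(-1 + 0*(-3), -11) - 105*(-30 + 42) = (-5 - 2*(-1 + 0*(-3)) + 7*(-11) - 11*(-1 + 0*(-3))) - 105*(-30 + 42) = (-5 - 2*(-1 + 0) - 77 - 11*(-1 + 0)) - 105*12 = (-5 - 2*(-1) - 77 - 11*(-1)) - 1260 = (-5 + 2 - 77 + 11) - 1260 = -69 - 1260 = -1329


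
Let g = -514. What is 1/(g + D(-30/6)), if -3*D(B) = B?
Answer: -3/1537 ≈ -0.0019519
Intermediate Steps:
D(B) = -B/3
1/(g + D(-30/6)) = 1/(-514 - (-10)/6) = 1/(-514 - 1/3*(-5)) = 1/(-514 + 5/3) = 1/(-1537/3) = -3/1537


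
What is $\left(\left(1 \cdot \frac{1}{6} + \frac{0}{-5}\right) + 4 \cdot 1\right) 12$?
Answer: $50$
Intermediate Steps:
$\left(\left(1 \cdot \frac{1}{6} + \frac{0}{-5}\right) + 4 \cdot 1\right) 12 = \left(\left(1 \cdot \frac{1}{6} + 0 \left(- \frac{1}{5}\right)\right) + 4\right) 12 = \left(\left(\frac{1}{6} + 0\right) + 4\right) 12 = \left(\frac{1}{6} + 4\right) 12 = \frac{25}{6} \cdot 12 = 50$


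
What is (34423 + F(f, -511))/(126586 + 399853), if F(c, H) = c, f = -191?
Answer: 34232/526439 ≈ 0.065026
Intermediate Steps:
(34423 + F(f, -511))/(126586 + 399853) = (34423 - 191)/(126586 + 399853) = 34232/526439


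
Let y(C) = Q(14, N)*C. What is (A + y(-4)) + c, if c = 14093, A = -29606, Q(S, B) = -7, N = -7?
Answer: -15485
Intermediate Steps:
y(C) = -7*C
(A + y(-4)) + c = (-29606 - 7*(-4)) + 14093 = (-29606 + 28) + 14093 = -29578 + 14093 = -15485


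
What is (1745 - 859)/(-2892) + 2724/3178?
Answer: 5575/10122 ≈ 0.55078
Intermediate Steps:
(1745 - 859)/(-2892) + 2724/3178 = 886*(-1/2892) + 2724*(1/3178) = -443/1446 + 6/7 = 5575/10122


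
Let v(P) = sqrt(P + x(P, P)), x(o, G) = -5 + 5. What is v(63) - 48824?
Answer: -48824 + 3*sqrt(7) ≈ -48816.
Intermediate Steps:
x(o, G) = 0
v(P) = sqrt(P) (v(P) = sqrt(P + 0) = sqrt(P))
v(63) - 48824 = sqrt(63) - 48824 = 3*sqrt(7) - 48824 = -48824 + 3*sqrt(7)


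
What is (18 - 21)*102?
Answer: -306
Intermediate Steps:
(18 - 21)*102 = -3*102 = -306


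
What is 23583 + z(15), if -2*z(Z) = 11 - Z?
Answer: 23585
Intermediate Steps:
z(Z) = -11/2 + Z/2 (z(Z) = -(11 - Z)/2 = -11/2 + Z/2)
23583 + z(15) = 23583 + (-11/2 + (1/2)*15) = 23583 + (-11/2 + 15/2) = 23583 + 2 = 23585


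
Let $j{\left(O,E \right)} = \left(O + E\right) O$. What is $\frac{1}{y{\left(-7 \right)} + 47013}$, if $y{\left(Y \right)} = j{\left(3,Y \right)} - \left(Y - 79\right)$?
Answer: $\frac{1}{47087} \approx 2.1237 \cdot 10^{-5}$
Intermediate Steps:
$j{\left(O,E \right)} = O \left(E + O\right)$ ($j{\left(O,E \right)} = \left(E + O\right) O = O \left(E + O\right)$)
$y{\left(Y \right)} = 88 + 2 Y$ ($y{\left(Y \right)} = 3 \left(Y + 3\right) - \left(Y - 79\right) = 3 \left(3 + Y\right) - \left(Y - 79\right) = \left(9 + 3 Y\right) - \left(-79 + Y\right) = 88 + 2 Y$)
$\frac{1}{y{\left(-7 \right)} + 47013} = \frac{1}{\left(88 + 2 \left(-7\right)\right) + 47013} = \frac{1}{\left(88 - 14\right) + 47013} = \frac{1}{74 + 47013} = \frac{1}{47087}$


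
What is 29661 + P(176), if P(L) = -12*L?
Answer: 27549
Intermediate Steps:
29661 + P(176) = 29661 - 12*176 = 29661 - 2112 = 27549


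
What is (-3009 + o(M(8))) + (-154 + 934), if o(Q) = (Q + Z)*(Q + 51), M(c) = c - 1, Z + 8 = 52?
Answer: 729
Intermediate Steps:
Z = 44 (Z = -8 + 52 = 44)
M(c) = -1 + c
o(Q) = (44 + Q)*(51 + Q) (o(Q) = (Q + 44)*(Q + 51) = (44 + Q)*(51 + Q))
(-3009 + o(M(8))) + (-154 + 934) = (-3009 + (2244 + (-1 + 8)**2 + 95*(-1 + 8))) + (-154 + 934) = (-3009 + (2244 + 7**2 + 95*7)) + 780 = (-3009 + (2244 + 49 + 665)) + 780 = (-3009 + 2958) + 780 = -51 + 780 = 729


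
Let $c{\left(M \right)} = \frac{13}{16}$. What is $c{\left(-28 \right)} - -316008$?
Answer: $\frac{5056141}{16} \approx 3.1601 \cdot 10^{5}$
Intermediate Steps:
$c{\left(M \right)} = \frac{13}{16}$ ($c{\left(M \right)} = 13 \cdot \frac{1}{16} = \frac{13}{16}$)
$c{\left(-28 \right)} - -316008 = \frac{13}{16} - -316008 = \frac{13}{16} + 316008 = \frac{5056141}{16}$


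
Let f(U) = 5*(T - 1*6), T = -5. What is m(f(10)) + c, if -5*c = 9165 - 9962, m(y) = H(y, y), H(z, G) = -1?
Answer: 792/5 ≈ 158.40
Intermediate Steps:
f(U) = -55 (f(U) = 5*(-5 - 1*6) = 5*(-5 - 6) = 5*(-11) = -55)
m(y) = -1
c = 797/5 (c = -(9165 - 9962)/5 = -⅕*(-797) = 797/5 ≈ 159.40)
m(f(10)) + c = -1 + 797/5 = 792/5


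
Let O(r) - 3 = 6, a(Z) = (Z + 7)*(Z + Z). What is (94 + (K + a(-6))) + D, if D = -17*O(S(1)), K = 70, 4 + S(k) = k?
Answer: -1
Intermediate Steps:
S(k) = -4 + k
a(Z) = 2*Z*(7 + Z) (a(Z) = (7 + Z)*(2*Z) = 2*Z*(7 + Z))
O(r) = 9 (O(r) = 3 + 6 = 9)
D = -153 (D = -17*9 = -153)
(94 + (K + a(-6))) + D = (94 + (70 + 2*(-6)*(7 - 6))) - 153 = (94 + (70 + 2*(-6)*1)) - 153 = (94 + (70 - 12)) - 153 = (94 + 58) - 153 = 152 - 153 = -1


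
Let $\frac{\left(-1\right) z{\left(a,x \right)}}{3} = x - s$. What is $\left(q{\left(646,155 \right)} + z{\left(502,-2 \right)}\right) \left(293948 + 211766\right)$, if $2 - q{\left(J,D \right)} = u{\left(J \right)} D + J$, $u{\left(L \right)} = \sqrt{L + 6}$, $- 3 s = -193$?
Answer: $-225042730 - 156771340 \sqrt{163} \approx -2.2266 \cdot 10^{9}$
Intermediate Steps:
$s = \frac{193}{3}$ ($s = \left(- \frac{1}{3}\right) \left(-193\right) = \frac{193}{3} \approx 64.333$)
$u{\left(L \right)} = \sqrt{6 + L}$
$q{\left(J,D \right)} = 2 - J - D \sqrt{6 + J}$ ($q{\left(J,D \right)} = 2 - \left(\sqrt{6 + J} D + J\right) = 2 - \left(D \sqrt{6 + J} + J\right) = 2 - \left(J + D \sqrt{6 + J}\right) = 2 - J - D \sqrt{6 + J}$)
$z{\left(a,x \right)} = 193 - 3 x$ ($z{\left(a,x \right)} = - 3 \left(x - \frac{193}{3}\right) = - 3 \left(- \frac{193}{3} + x\right) = 193 - 3 x$)
$\left(q{\left(646,155 \right)} + z{\left(502,-2 \right)}\right) \left(293948 + 211766\right) = \left(\left(2 - 646 - 155 \sqrt{6 + 646}\right) + \left(193 - -6\right)\right) \left(293948 + 211766\right) = \left(\left(2 - 646 - 155 \sqrt{652}\right) + \left(193 + 6\right)\right) 505714 = \left(\left(2 - 646 - 155 \cdot 2 \sqrt{163}\right) + 199\right) 505714 = \left(\left(2 - 646 - 310 \sqrt{163}\right) + 199\right) 505714 = \left(\left(-644 - 310 \sqrt{163}\right) + 199\right) 505714 = \left(-445 - 310 \sqrt{163}\right) 505714 = -225042730 - 156771340 \sqrt{163}$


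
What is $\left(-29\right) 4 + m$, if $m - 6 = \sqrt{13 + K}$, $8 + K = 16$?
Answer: $-110 + \sqrt{21} \approx -105.42$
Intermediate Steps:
$K = 8$ ($K = -8 + 16 = 8$)
$m = 6 + \sqrt{21}$ ($m = 6 + \sqrt{13 + 8} = 6 + \sqrt{21} \approx 10.583$)
$\left(-29\right) 4 + m = \left(-29\right) 4 + \left(6 + \sqrt{21}\right) = -116 + \left(6 + \sqrt{21}\right) = -110 + \sqrt{21}$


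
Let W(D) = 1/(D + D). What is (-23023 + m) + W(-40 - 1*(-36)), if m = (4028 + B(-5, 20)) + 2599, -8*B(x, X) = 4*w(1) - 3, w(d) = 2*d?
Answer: -65587/4 ≈ -16397.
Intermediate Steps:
B(x, X) = -5/8 (B(x, X) = -(4*(2*1) - 3)/8 = -(4*2 - 3)/8 = -(8 - 3)/8 = -⅛*5 = -5/8)
W(D) = 1/(2*D)
m = 53011/8 (m = (4028 - 5/8) + 2599 = 32219/8 + 2599 = 53011/8 ≈ 6626.4)
(-23023 + m) + W(-40 - 1*(-36)) = (-23023 + 53011/8) + 1/(2*(-40 - 1*(-36))) = -131173/8 + 1/(2*(-40 + 36)) = -131173/8 + (½)/(-4) = -131173/8 + (½)*(-¼) = -131173/8 - ⅛ = -65587/4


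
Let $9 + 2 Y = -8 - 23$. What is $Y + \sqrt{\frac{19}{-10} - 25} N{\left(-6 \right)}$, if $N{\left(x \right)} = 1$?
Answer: $-20 + \frac{i \sqrt{2690}}{10} \approx -20.0 + 5.1865 i$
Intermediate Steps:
$Y = -20$ ($Y = - \frac{9}{2} + \frac{-8 - 23}{2} = - \frac{9}{2} + \frac{1}{2} \left(-31\right) = - \frac{9}{2} - \frac{31}{2} = -20$)
$Y + \sqrt{\frac{19}{-10} - 25} N{\left(-6 \right)} = -20 + \sqrt{\frac{19}{-10} - 25} \cdot 1 = -20 + \sqrt{19 \left(- \frac{1}{10}\right) - 25} \cdot 1 = -20 + \sqrt{- \frac{19}{10} - 25} \cdot 1 = -20 + \sqrt{- \frac{269}{10}} \cdot 1 = -20 + \frac{i \sqrt{2690}}{10} \cdot 1 = -20 + \frac{i \sqrt{2690}}{10}$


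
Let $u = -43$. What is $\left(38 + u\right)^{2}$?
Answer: $25$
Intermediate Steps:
$\left(38 + u\right)^{2} = \left(38 - 43\right)^{2} = \left(-5\right)^{2} = 25$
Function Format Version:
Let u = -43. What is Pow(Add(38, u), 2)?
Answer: 25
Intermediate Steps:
Pow(Add(38, u), 2) = Pow(Add(38, -43), 2) = Pow(-5, 2) = 25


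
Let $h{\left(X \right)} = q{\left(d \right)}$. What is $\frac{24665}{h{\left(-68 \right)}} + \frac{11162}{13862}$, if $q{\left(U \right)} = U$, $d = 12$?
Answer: $\frac{171020087}{83172} \approx 2056.2$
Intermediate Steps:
$h{\left(X \right)} = 12$
$\frac{24665}{h{\left(-68 \right)}} + \frac{11162}{13862} = \frac{24665}{12} + \frac{11162}{13862} = 24665 \cdot \frac{1}{12} + 11162 \cdot \frac{1}{13862} = \frac{24665}{12} + \frac{5581}{6931} = \frac{171020087}{83172}$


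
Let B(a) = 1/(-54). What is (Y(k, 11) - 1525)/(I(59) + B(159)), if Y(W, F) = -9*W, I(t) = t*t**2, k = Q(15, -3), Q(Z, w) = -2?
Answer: -81378/11090465 ≈ -0.0073377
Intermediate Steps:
k = -2
I(t) = t**3
B(a) = -1/54
(Y(k, 11) - 1525)/(I(59) + B(159)) = (-9*(-2) - 1525)/(59**3 - 1/54) = (18 - 1525)/(205379 - 1/54) = -1507/11090465/54 = -1507*54/11090465 = -81378/11090465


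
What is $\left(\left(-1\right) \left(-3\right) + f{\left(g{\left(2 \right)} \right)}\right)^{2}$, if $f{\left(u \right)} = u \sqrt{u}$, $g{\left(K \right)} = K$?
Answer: $17 + 12 \sqrt{2} \approx 33.971$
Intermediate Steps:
$f{\left(u \right)} = u^{\frac{3}{2}}$
$\left(\left(-1\right) \left(-3\right) + f{\left(g{\left(2 \right)} \right)}\right)^{2} = \left(\left(-1\right) \left(-3\right) + 2^{\frac{3}{2}}\right)^{2} = \left(3 + 2 \sqrt{2}\right)^{2}$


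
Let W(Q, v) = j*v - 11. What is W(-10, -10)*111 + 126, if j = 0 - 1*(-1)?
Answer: -2205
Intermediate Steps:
j = 1 (j = 0 + 1 = 1)
W(Q, v) = -11 + v (W(Q, v) = 1*v - 11 = v - 11 = -11 + v)
W(-10, -10)*111 + 126 = (-11 - 10)*111 + 126 = -21*111 + 126 = -2331 + 126 = -2205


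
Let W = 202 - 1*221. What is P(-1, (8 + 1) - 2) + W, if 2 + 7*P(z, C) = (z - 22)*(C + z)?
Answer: -39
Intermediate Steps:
P(z, C) = -2/7 + (-22 + z)*(C + z)/7 (P(z, C) = -2/7 + ((z - 22)*(C + z))/7 = -2/7 + ((-22 + z)*(C + z))/7 = -2/7 + (-22 + z)*(C + z)/7)
W = -19 (W = 202 - 221 = -19)
P(-1, (8 + 1) - 2) + W = (-2/7 - 22*((8 + 1) - 2)/7 - 22/7*(-1) + (⅐)*(-1)² + (⅐)*((8 + 1) - 2)*(-1)) - 19 = (-2/7 - 22*(9 - 2)/7 + 22/7 + (⅐)*1 + (⅐)*(9 - 2)*(-1)) - 19 = (-2/7 - 22/7*7 + 22/7 + ⅐ + (⅐)*7*(-1)) - 19 = (-2/7 - 22 + 22/7 + ⅐ - 1) - 19 = -20 - 19 = -39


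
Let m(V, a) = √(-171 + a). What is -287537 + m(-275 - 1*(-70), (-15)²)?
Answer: -287537 + 3*√6 ≈ -2.8753e+5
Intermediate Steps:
-287537 + m(-275 - 1*(-70), (-15)²) = -287537 + √(-171 + (-15)²) = -287537 + √(-171 + 225) = -287537 + √54 = -287537 + 3*√6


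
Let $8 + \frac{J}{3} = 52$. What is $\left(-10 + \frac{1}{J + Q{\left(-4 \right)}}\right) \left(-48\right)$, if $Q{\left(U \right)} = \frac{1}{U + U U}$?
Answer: $\frac{760224}{1585} \approx 479.64$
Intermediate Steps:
$Q{\left(U \right)} = \frac{1}{U + U^{2}}$
$J = 132$ ($J = -24 + 3 \cdot 52 = -24 + 156 = 132$)
$\left(-10 + \frac{1}{J + Q{\left(-4 \right)}}\right) \left(-48\right) = \left(-10 + \frac{1}{132 + \frac{1}{\left(-4\right) \left(1 - 4\right)}}\right) \left(-48\right) = \left(-10 + \frac{1}{132 - \frac{1}{4 \left(-3\right)}}\right) \left(-48\right) = \left(-10 + \frac{1}{132 - - \frac{1}{12}}\right) \left(-48\right) = \left(-10 + \frac{1}{132 + \frac{1}{12}}\right) \left(-48\right) = \left(-10 + \frac{1}{\frac{1585}{12}}\right) \left(-48\right) = \left(-10 + \frac{12}{1585}\right) \left(-48\right) = \left(- \frac{15838}{1585}\right) \left(-48\right) = \frac{760224}{1585}$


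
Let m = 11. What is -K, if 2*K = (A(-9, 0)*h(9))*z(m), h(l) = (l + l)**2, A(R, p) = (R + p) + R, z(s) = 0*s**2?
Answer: 0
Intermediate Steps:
z(s) = 0
A(R, p) = p + 2*R
h(l) = 4*l**2 (h(l) = (2*l)**2 = 4*l**2)
K = 0 (K = (((0 + 2*(-9))*(4*9**2))*0)/2 = (((0 - 18)*(4*81))*0)/2 = (-18*324*0)/2 = (-5832*0)/2 = (1/2)*0 = 0)
-K = -1*0 = 0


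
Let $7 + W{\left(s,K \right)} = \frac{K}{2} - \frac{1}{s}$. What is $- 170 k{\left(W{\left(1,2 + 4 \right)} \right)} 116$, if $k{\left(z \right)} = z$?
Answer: $98600$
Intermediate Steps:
$W{\left(s,K \right)} = -7 + \frac{K}{2} - \frac{1}{s}$ ($W{\left(s,K \right)} = -7 + \left(\frac{K}{2} - \frac{1}{s}\right) = -7 + \frac{K}{2} - \frac{1}{s}$)
$- 170 k{\left(W{\left(1,2 + 4 \right)} \right)} 116 = - 170 \left(-7 + \frac{2 + 4}{2} - 1^{-1}\right) 116 = - 170 \left(-7 + \frac{1}{2} \cdot 6 - 1\right) 116 = - 170 \left(-7 + 3 - 1\right) 116 = \left(-170\right) \left(-5\right) 116 = 850 \cdot 116 = 98600$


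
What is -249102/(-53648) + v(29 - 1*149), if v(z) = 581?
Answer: 2244185/3832 ≈ 585.64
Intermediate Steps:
-249102/(-53648) + v(29 - 1*149) = -249102/(-53648) + 581 = -249102*(-1/53648) + 581 = 17793/3832 + 581 = 2244185/3832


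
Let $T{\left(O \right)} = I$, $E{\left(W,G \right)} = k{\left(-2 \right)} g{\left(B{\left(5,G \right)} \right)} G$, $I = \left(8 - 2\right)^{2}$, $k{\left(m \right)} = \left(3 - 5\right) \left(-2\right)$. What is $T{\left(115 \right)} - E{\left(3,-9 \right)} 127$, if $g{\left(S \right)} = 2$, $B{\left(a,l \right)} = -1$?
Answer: $9180$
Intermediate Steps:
$k{\left(m \right)} = 4$ ($k{\left(m \right)} = \left(-2\right) \left(-2\right) = 4$)
$I = 36$ ($I = 6^{2} = 36$)
$E{\left(W,G \right)} = 8 G$ ($E{\left(W,G \right)} = 4 \cdot 2 G = 8 G$)
$T{\left(O \right)} = 36$
$T{\left(115 \right)} - E{\left(3,-9 \right)} 127 = 36 - 8 \left(-9\right) 127 = 36 - \left(-72\right) 127 = 36 - -9144 = 36 + 9144 = 9180$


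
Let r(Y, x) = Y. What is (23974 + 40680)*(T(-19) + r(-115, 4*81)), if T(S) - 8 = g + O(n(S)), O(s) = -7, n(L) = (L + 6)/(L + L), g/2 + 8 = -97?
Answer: -20947896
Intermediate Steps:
g = -210 (g = -16 + 2*(-97) = -16 - 194 = -210)
n(L) = (6 + L)/(2*L) (n(L) = (6 + L)/((2*L)) = (6 + L)*(1/(2*L)) = (6 + L)/(2*L))
T(S) = -209 (T(S) = 8 + (-210 - 7) = 8 - 217 = -209)
(23974 + 40680)*(T(-19) + r(-115, 4*81)) = (23974 + 40680)*(-209 - 115) = 64654*(-324) = -20947896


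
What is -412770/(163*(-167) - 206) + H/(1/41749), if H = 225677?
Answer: 258411409317941/27427 ≈ 9.4218e+9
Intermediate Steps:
-412770/(163*(-167) - 206) + H/(1/41749) = -412770/(163*(-167) - 206) + 225677/(1/41749) = -412770/(-27221 - 206) + 225677/(1/41749) = -412770/(-27427) + 225677*41749 = -412770*(-1/27427) + 9421789073 = 412770/27427 + 9421789073 = 258411409317941/27427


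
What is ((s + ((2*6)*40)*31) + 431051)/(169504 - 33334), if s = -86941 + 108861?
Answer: 467851/136170 ≈ 3.4358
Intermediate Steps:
s = 21920
((s + ((2*6)*40)*31) + 431051)/(169504 - 33334) = ((21920 + ((2*6)*40)*31) + 431051)/(169504 - 33334) = ((21920 + (12*40)*31) + 431051)/136170 = ((21920 + 480*31) + 431051)*(1/136170) = ((21920 + 14880) + 431051)*(1/136170) = (36800 + 431051)*(1/136170) = 467851*(1/136170) = 467851/136170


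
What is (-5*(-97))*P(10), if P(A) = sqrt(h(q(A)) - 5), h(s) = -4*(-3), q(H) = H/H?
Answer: 485*sqrt(7) ≈ 1283.2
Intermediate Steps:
q(H) = 1
h(s) = 12
P(A) = sqrt(7) (P(A) = sqrt(12 - 5) = sqrt(7))
(-5*(-97))*P(10) = (-5*(-97))*sqrt(7) = 485*sqrt(7)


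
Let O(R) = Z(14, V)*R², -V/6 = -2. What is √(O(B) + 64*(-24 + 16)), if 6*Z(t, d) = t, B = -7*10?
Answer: 2*√24573/3 ≈ 104.51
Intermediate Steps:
B = -70
V = 12 (V = -6*(-2) = 12)
Z(t, d) = t/6
O(R) = 7*R²/3 (O(R) = ((⅙)*14)*R² = 7*R²/3)
√(O(B) + 64*(-24 + 16)) = √((7/3)*(-70)² + 64*(-24 + 16)) = √((7/3)*4900 + 64*(-8)) = √(34300/3 - 512) = √(32764/3) = 2*√24573/3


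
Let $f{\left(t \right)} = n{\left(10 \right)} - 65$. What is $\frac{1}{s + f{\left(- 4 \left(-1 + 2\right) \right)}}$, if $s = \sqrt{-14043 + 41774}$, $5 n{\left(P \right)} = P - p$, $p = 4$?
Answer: $\frac{145}{53774} + \frac{25 \sqrt{27731}}{591514} \approx 0.0097346$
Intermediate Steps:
$n{\left(P \right)} = - \frac{4}{5} + \frac{P}{5}$ ($n{\left(P \right)} = \frac{P - 4}{5} = \frac{-4 + P}{5} = - \frac{4}{5} + \frac{P}{5}$)
$s = \sqrt{27731} \approx 166.53$
$f{\left(t \right)} = - \frac{319}{5}$ ($f{\left(t \right)} = \left(- \frac{4}{5} + \frac{1}{5} \cdot 10\right) - 65 = \left(- \frac{4}{5} + 2\right) - 65 = \frac{6}{5} - 65 = - \frac{319}{5}$)
$\frac{1}{s + f{\left(- 4 \left(-1 + 2\right) \right)}} = \frac{1}{\sqrt{27731} - \frac{319}{5}} = \frac{1}{- \frac{319}{5} + \sqrt{27731}}$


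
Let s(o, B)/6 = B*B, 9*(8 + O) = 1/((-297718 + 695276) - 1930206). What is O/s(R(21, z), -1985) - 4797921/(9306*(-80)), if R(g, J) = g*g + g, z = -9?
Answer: 2173090325946103297/337192373698408800 ≈ 6.4447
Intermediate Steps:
R(g, J) = g + g² (R(g, J) = g² + g = g + g²)
O = -110350657/13793832 (O = -8 + 1/(9*((-297718 + 695276) - 1930206)) = -8 + 1/(9*(397558 - 1930206)) = -8 + (⅑)/(-1532648) = -8 + (⅑)*(-1/1532648) = -8 - 1/13793832 = -110350657/13793832 ≈ -8.0000)
s(o, B) = 6*B² (s(o, B) = 6*(B*B) = 6*B²)
O/s(R(21, z), -1985) - 4797921/(9306*(-80)) = -110350657/(13793832*(6*(-1985)²)) - 4797921/(9306*(-80)) = -110350657/(13793832*(6*3940225)) - 4797921/(-744480) = -110350657/13793832/23641350 - 4797921*(-1/744480) = -110350657/13793832*1/23641350 + 1599307/248160 = -110350657/326104810153200 + 1599307/248160 = 2173090325946103297/337192373698408800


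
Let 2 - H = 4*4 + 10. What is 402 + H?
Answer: 378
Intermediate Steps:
H = -24 (H = 2 - (4*4 + 10) = 2 - (16 + 10) = 2 - 1*26 = 2 - 26 = -24)
402 + H = 402 - 24 = 378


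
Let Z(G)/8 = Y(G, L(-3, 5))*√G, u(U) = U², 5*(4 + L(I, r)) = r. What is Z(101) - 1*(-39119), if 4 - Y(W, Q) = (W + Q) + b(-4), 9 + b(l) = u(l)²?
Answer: 39119 - 2728*√101 ≈ 11703.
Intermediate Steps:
L(I, r) = -4 + r/5
b(l) = -9 + l⁴ (b(l) = -9 + (l²)² = -9 + l⁴)
Y(W, Q) = -243 - Q - W (Y(W, Q) = 4 - ((W + Q) + (-9 + (-4)⁴)) = 4 - ((Q + W) + (-9 + 256)) = 4 - ((Q + W) + 247) = 4 - (247 + Q + W) = 4 + (-247 - Q - W) = -243 - Q - W)
Z(G) = 8*√G*(-240 - G) (Z(G) = 8*((-243 - (-4 + (⅕)*5) - G)*√G) = 8*((-243 - (-4 + 1) - G)*√G) = 8*((-243 - 1*(-3) - G)*√G) = 8*((-243 + 3 - G)*√G) = 8*((-240 - G)*√G) = 8*(√G*(-240 - G)) = 8*√G*(-240 - G))
Z(101) - 1*(-39119) = 8*√101*(-240 - 1*101) - 1*(-39119) = 8*√101*(-240 - 101) + 39119 = 8*√101*(-341) + 39119 = -2728*√101 + 39119 = 39119 - 2728*√101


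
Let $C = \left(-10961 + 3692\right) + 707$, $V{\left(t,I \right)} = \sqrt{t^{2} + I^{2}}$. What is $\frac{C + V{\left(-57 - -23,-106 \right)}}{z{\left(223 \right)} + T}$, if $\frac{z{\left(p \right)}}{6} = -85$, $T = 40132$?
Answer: $- \frac{3281}{19811} + \frac{\sqrt{3098}}{19811} \approx -0.16281$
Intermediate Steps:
$V{\left(t,I \right)} = \sqrt{I^{2} + t^{2}}$
$z{\left(p \right)} = -510$ ($z{\left(p \right)} = 6 \left(-85\right) = -510$)
$C = -6562$ ($C = -7269 + 707 = -6562$)
$\frac{C + V{\left(-57 - -23,-106 \right)}}{z{\left(223 \right)} + T} = \frac{-6562 + \sqrt{\left(-106\right)^{2} + \left(-57 - -23\right)^{2}}}{-510 + 40132} = \frac{-6562 + \sqrt{11236 + \left(-57 + 23\right)^{2}}}{39622} = \left(-6562 + \sqrt{11236 + \left(-34\right)^{2}}\right) \frac{1}{39622} = \left(-6562 + \sqrt{11236 + 1156}\right) \frac{1}{39622} = \left(-6562 + \sqrt{12392}\right) \frac{1}{39622} = \left(-6562 + 2 \sqrt{3098}\right) \frac{1}{39622} = - \frac{3281}{19811} + \frac{\sqrt{3098}}{19811}$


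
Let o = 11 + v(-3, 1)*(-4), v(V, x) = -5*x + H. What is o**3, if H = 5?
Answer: 1331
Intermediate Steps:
v(V, x) = 5 - 5*x (v(V, x) = -5*x + 5 = 5 - 5*x)
o = 11 (o = 11 + (5 - 5*1)*(-4) = 11 + (5 - 5)*(-4) = 11 + 0*(-4) = 11 + 0 = 11)
o**3 = 11**3 = 1331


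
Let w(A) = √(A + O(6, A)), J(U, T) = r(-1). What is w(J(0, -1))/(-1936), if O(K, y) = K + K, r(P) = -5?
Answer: -√7/1936 ≈ -0.0013666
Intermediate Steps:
O(K, y) = 2*K
J(U, T) = -5
w(A) = √(12 + A) (w(A) = √(A + 2*6) = √(A + 12) = √(12 + A))
w(J(0, -1))/(-1936) = √(12 - 5)/(-1936) = √7*(-1/1936) = -√7/1936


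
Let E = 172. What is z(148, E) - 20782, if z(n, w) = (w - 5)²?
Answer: 7107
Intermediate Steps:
z(n, w) = (-5 + w)²
z(148, E) - 20782 = (-5 + 172)² - 20782 = 167² - 20782 = 27889 - 20782 = 7107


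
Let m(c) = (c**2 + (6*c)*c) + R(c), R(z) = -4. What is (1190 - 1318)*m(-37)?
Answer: -1226112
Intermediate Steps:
m(c) = -4 + 7*c**2 (m(c) = (c**2 + (6*c)*c) - 4 = (c**2 + 6*c**2) - 4 = 7*c**2 - 4 = -4 + 7*c**2)
(1190 - 1318)*m(-37) = (1190 - 1318)*(-4 + 7*(-37)**2) = -128*(-4 + 7*1369) = -128*(-4 + 9583) = -128*9579 = -1226112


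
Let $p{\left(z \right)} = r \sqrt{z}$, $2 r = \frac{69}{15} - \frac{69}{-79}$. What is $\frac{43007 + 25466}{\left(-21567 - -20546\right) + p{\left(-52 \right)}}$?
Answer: $- \frac{10907853321325}{162707622197} - \frac{58475257270 i \sqrt{13}}{162707622197} \approx -67.04 - 1.2958 i$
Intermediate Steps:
$r = \frac{1081}{395}$ ($r = \frac{\frac{69}{15} - \frac{69}{-79}}{2} = \frac{69 \cdot \frac{1}{15} - - \frac{69}{79}}{2} = \frac{\frac{23}{5} + \frac{69}{79}}{2} = \frac{1}{2} \cdot \frac{2162}{395} = \frac{1081}{395} \approx 2.7367$)
$p{\left(z \right)} = \frac{1081 \sqrt{z}}{395}$
$\frac{43007 + 25466}{\left(-21567 - -20546\right) + p{\left(-52 \right)}} = \frac{43007 + 25466}{\left(-21567 - -20546\right) + \frac{1081 \sqrt{-52}}{395}} = \frac{68473}{\left(-21567 + 20546\right) + \frac{1081 \cdot 2 i \sqrt{13}}{395}} = \frac{68473}{-1021 + \frac{2162 i \sqrt{13}}{395}}$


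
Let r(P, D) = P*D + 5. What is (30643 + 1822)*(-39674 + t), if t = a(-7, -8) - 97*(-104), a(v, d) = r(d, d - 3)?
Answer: -957490245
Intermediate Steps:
r(P, D) = 5 + D*P (r(P, D) = D*P + 5 = 5 + D*P)
a(v, d) = 5 + d*(-3 + d) (a(v, d) = 5 + (d - 3)*d = 5 + (-3 + d)*d = 5 + d*(-3 + d))
t = 10181 (t = (5 - 8*(-3 - 8)) - 97*(-104) = (5 - 8*(-11)) + 10088 = (5 + 88) + 10088 = 93 + 10088 = 10181)
(30643 + 1822)*(-39674 + t) = (30643 + 1822)*(-39674 + 10181) = 32465*(-29493) = -957490245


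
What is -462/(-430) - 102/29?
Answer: -15231/6235 ≈ -2.4428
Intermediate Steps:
-462/(-430) - 102/29 = -462*(-1/430) - 102*1/29 = 231/215 - 102/29 = -15231/6235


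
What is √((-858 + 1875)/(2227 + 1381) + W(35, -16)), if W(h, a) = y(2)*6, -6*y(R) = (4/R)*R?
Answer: I*√12100330/1804 ≈ 1.9282*I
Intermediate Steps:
y(R) = -⅔ (y(R) = -4/R*R/6 = -⅙*4 = -⅔)
W(h, a) = -4 (W(h, a) = -⅔*6 = -4)
√((-858 + 1875)/(2227 + 1381) + W(35, -16)) = √((-858 + 1875)/(2227 + 1381) - 4) = √(1017/3608 - 4) = √(-13415/3608) = I*√12100330/1804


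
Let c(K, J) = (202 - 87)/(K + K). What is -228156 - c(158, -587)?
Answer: -72097411/316 ≈ -2.2816e+5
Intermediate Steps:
c(K, J) = 115/(2*K) (c(K, J) = 115/((2*K)) = 115*(1/(2*K)) = 115/(2*K))
-228156 - c(158, -587) = -228156 - 115/(2*158) = -228156 - 1*115/316 = -228156 - 115/316 = -72097411/316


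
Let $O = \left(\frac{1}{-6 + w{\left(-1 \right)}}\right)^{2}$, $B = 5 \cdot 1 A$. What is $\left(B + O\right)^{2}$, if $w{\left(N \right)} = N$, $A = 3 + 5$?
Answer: $\frac{3845521}{2401} \approx 1601.6$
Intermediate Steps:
$A = 8$
$B = 40$ ($B = 5 \cdot 1 \cdot 8 = 5 \cdot 8 = 40$)
$O = \frac{1}{49}$ ($O = \left(\frac{1}{-6 - 1}\right)^{2} = \left(\frac{1}{-7}\right)^{2} = \left(- \frac{1}{7}\right)^{2} = \frac{1}{49} \approx 0.020408$)
$\left(B + O\right)^{2} = \left(40 + \frac{1}{49}\right)^{2} = \left(\frac{1961}{49}\right)^{2} = \frac{3845521}{2401}$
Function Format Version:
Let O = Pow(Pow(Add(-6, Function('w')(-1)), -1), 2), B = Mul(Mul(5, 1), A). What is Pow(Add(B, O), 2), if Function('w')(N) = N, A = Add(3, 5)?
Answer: Rational(3845521, 2401) ≈ 1601.6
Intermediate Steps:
A = 8
B = 40 (B = Mul(Mul(5, 1), 8) = Mul(5, 8) = 40)
O = Rational(1, 49) (O = Pow(Pow(Add(-6, -1), -1), 2) = Pow(Pow(-7, -1), 2) = Pow(Rational(-1, 7), 2) = Rational(1, 49) ≈ 0.020408)
Pow(Add(B, O), 2) = Pow(Add(40, Rational(1, 49)), 2) = Pow(Rational(1961, 49), 2) = Rational(3845521, 2401)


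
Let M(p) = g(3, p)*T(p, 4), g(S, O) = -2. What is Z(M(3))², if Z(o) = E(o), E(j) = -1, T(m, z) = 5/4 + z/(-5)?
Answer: 1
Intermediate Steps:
T(m, z) = 5/4 - z/5 (T(m, z) = 5*(¼) + z*(-⅕) = 5/4 - z/5)
M(p) = -9/10 (M(p) = -2*(5/4 - ⅕*4) = -2*(5/4 - ⅘) = -2*9/20 = -9/10)
Z(o) = -1
Z(M(3))² = (-1)² = 1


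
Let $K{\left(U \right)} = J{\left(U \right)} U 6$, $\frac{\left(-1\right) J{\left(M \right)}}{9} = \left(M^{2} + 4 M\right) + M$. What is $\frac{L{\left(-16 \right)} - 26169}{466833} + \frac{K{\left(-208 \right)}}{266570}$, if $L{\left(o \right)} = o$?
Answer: $\frac{1814698553327}{1020030105} \approx 1779.1$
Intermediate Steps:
$J{\left(M \right)} = - 45 M - 9 M^{2}$ ($J{\left(M \right)} = - 9 \left(\left(M^{2} + 4 M\right) + M\right) = - 9 \left(M^{2} + 5 M\right) = - 45 M - 9 M^{2}$)
$K{\left(U \right)} = - 54 U^{2} \left(5 + U\right)$ ($K{\left(U \right)} = - 9 U \left(5 + U\right) U 6 = - 9 U^{2} \left(5 + U\right) 6 = - 54 U^{2} \left(5 + U\right)$)
$\frac{L{\left(-16 \right)} - 26169}{466833} + \frac{K{\left(-208 \right)}}{266570} = \frac{-16 - 26169}{466833} + \frac{54 \left(-208\right)^{2} \left(-5 - -208\right)}{266570} = \left(-16 - 26169\right) \frac{1}{466833} + 54 \cdot 43264 \left(-5 + 208\right) \frac{1}{266570} = \left(-26185\right) \frac{1}{466833} + 54 \cdot 43264 \cdot 203 \cdot \frac{1}{266570} = - \frac{26185}{466833} + 474259968 \cdot \frac{1}{266570} = - \frac{26185}{466833} + \frac{237129984}{133285} = \frac{1814698553327}{1020030105}$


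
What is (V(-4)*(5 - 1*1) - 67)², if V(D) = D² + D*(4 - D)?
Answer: 17161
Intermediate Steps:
(V(-4)*(5 - 1*1) - 67)² = ((4*(-4))*(5 - 1*1) - 67)² = (-16*(5 - 1) - 67)² = (-16*4 - 67)² = (-64 - 67)² = (-131)² = 17161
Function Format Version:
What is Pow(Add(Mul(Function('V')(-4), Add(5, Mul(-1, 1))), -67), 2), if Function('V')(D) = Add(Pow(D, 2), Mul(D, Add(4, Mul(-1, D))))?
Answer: 17161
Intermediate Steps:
Pow(Add(Mul(Function('V')(-4), Add(5, Mul(-1, 1))), -67), 2) = Pow(Add(Mul(Mul(4, -4), Add(5, Mul(-1, 1))), -67), 2) = Pow(Add(Mul(-16, Add(5, -1)), -67), 2) = Pow(Add(Mul(-16, 4), -67), 2) = Pow(Add(-64, -67), 2) = Pow(-131, 2) = 17161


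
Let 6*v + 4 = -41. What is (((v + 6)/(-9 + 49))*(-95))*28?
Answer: 399/4 ≈ 99.750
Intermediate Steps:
v = -15/2 (v = -⅔ + (⅙)*(-41) = -⅔ - 41/6 = -15/2 ≈ -7.5000)
(((v + 6)/(-9 + 49))*(-95))*28 = (((-15/2 + 6)/(-9 + 49))*(-95))*28 = (-3/2/40*(-95))*28 = (-3/2*1/40*(-95))*28 = -3/80*(-95)*28 = (57/16)*28 = 399/4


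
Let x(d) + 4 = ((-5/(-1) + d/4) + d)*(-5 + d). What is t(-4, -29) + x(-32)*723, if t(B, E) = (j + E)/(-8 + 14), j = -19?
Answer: 933385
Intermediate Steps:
t(B, E) = -19/6 + E/6 (t(B, E) = (-19 + E)/(-8 + 14) = (-19 + E)/6 = (-19 + E)*(1/6) = -19/6 + E/6)
x(d) = -4 + (-5 + d)*(5 + 5*d/4) (x(d) = -4 + ((-5/(-1) + d/4) + d)*(-5 + d) = -4 + ((-5*(-1) + d*(1/4)) + d)*(-5 + d) = -4 + ((5 + d/4) + d)*(-5 + d) = -4 + (5 + 5*d/4)*(-5 + d) = -4 + (-5 + d)*(5 + 5*d/4))
t(-4, -29) + x(-32)*723 = (-19/6 + (1/6)*(-29)) + (-29 - 5/4*(-32) + (5/4)*(-32)**2)*723 = (-19/6 - 29/6) + (-29 + 40 + (5/4)*1024)*723 = -8 + (-29 + 40 + 1280)*723 = -8 + 1291*723 = -8 + 933393 = 933385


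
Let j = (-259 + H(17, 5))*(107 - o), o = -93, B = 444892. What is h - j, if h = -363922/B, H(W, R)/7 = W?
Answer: 6228306039/222446 ≈ 27999.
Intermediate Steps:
H(W, R) = 7*W
j = -28000 (j = (-259 + 7*17)*(107 - 1*(-93)) = (-259 + 119)*(107 + 93) = -140*200 = -28000)
h = -181961/222446 (h = -363922/444892 = -363922*1/444892 = -181961/222446 ≈ -0.81800)
h - j = -181961/222446 - 1*(-28000) = -181961/222446 + 28000 = 6228306039/222446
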